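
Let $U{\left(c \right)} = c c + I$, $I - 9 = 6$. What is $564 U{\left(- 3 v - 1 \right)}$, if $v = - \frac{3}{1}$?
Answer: $44556$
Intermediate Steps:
$I = 15$ ($I = 9 + 6 = 15$)
$v = -3$ ($v = \left(-3\right) 1 = -3$)
$U{\left(c \right)} = 15 + c^{2}$ ($U{\left(c \right)} = c c + 15 = c^{2} + 15 = 15 + c^{2}$)
$564 U{\left(- 3 v - 1 \right)} = 564 \left(15 + \left(\left(-3\right) \left(-3\right) - 1\right)^{2}\right) = 564 \left(15 + \left(9 - 1\right)^{2}\right) = 564 \left(15 + 8^{2}\right) = 564 \left(15 + 64\right) = 564 \cdot 79 = 44556$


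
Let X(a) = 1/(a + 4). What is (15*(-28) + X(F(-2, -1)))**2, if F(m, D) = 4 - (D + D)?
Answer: 17631601/100 ≈ 1.7632e+5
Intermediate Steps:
F(m, D) = 4 - 2*D
X(a) = 1/(4 + a)
(15*(-28) + X(F(-2, -1)))**2 = (15*(-28) + 1/(4 + (4 - 2*(-1))))**2 = (-420 + 1/(4 + (4 + 2)))**2 = (-420 + 1/(4 + 6))**2 = (-420 + 1/10)**2 = (-4199/10)**2 = 17631601/100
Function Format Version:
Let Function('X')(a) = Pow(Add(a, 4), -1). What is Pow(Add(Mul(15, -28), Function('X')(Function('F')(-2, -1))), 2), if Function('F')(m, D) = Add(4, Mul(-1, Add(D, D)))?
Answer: Rational(17631601, 100) ≈ 1.7632e+5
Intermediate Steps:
Function('F')(m, D) = Add(4, Mul(-2, D)) (Function('F')(m, D) = Add(4, Mul(-1, Mul(2, D))) = Add(4, Mul(-2, D)))
Function('X')(a) = Pow(Add(4, a), -1)
Pow(Add(Mul(15, -28), Function('X')(Function('F')(-2, -1))), 2) = Pow(Add(Mul(15, -28), Pow(Add(4, Add(4, Mul(-2, -1))), -1)), 2) = Pow(Add(-420, Pow(Add(4, Add(4, 2)), -1)), 2) = Pow(Add(-420, Pow(Add(4, 6), -1)), 2) = Pow(Add(-420, Pow(10, -1)), 2) = Pow(Add(-420, Rational(1, 10)), 2) = Pow(Rational(-4199, 10), 2) = Rational(17631601, 100)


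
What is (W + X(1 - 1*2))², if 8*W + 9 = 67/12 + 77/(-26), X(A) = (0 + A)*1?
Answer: 5031049/1557504 ≈ 3.2302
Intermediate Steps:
X(A) = A (X(A) = A*1 = A)
W = -995/1248 (W = -9/8 + (67/12 + 77/(-26))/8 = -9/8 + (67*(1/12) + 77*(-1/26))/8 = -9/8 + (67/12 - 77/26)/8 = -9/8 + (⅛)*(409/156) = -9/8 + 409/1248 = -995/1248 ≈ -0.79728)
(W + X(1 - 1*2))² = (-995/1248 + (1 - 1*2))² = (-995/1248 + (1 - 2))² = (-995/1248 - 1)² = (-2243/1248)² = 5031049/1557504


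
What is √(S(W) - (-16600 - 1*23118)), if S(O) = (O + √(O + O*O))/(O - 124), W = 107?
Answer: √(11476683 - 102*√321)/17 ≈ 199.26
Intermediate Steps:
S(O) = (O + √(O + O²))/(-124 + O)
√(S(W) - (-16600 - 1*23118)) = √((107 + √(107*(1 + 107)))/(-124 + 107) - (-16600 - 1*23118)) = √((107 + √(107*108))/(-17) - (-16600 - 23118)) = √(-(107 + √11556)/17 - 1*(-39718)) = √(-(107 + 6*√321)/17 + 39718) = √((-107/17 - 6*√321/17) + 39718) = √(675099/17 - 6*√321/17)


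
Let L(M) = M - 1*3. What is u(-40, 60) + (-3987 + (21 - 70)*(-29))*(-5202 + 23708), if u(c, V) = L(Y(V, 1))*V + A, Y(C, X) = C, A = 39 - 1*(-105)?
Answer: -47482832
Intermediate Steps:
A = 144 (A = 39 + 105 = 144)
L(M) = -3 + M (L(M) = M - 3 = -3 + M)
u(c, V) = 144 + V*(-3 + V) (u(c, V) = (-3 + V)*V + 144 = V*(-3 + V) + 144 = 144 + V*(-3 + V))
u(-40, 60) + (-3987 + (21 - 70)*(-29))*(-5202 + 23708) = (144 + 60*(-3 + 60)) + (-3987 + (21 - 70)*(-29))*(-5202 + 23708) = (144 + 60*57) + (-3987 - 49*(-29))*18506 = (144 + 3420) + (-3987 + 1421)*18506 = 3564 - 2566*18506 = 3564 - 47486396 = -47482832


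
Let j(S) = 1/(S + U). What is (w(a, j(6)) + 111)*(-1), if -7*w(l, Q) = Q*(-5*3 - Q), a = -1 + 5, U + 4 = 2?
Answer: -12493/112 ≈ -111.54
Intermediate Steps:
U = -2 (U = -4 + 2 = -2)
a = 4
j(S) = 1/(-2 + S) (j(S) = 1/(S - 2) = 1/(-2 + S))
w(l, Q) = -Q*(-15 - Q)/7 (w(l, Q) = -Q*(-5*3 - Q)/7 = -Q*(-15 - Q)/7)
(w(a, j(6)) + 111)*(-1) = ((15 + 1/(-2 + 6))/(7*(-2 + 6)) + 111)*(-1) = ((⅐)*(15 + 1/4)/4 + 111)*(-1) = ((⅐)*(¼)*(15 + ¼) + 111)*(-1) = ((⅐)*(¼)*(61/4) + 111)*(-1) = (61/112 + 111)*(-1) = (12493/112)*(-1) = -12493/112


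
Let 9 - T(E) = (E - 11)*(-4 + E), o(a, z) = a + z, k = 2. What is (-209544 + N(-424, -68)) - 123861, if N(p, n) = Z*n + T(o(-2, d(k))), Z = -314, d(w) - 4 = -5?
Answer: -312142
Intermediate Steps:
d(w) = -1 (d(w) = 4 - 5 = -1)
T(E) = 9 - (-11 + E)*(-4 + E) (T(E) = 9 - (E - 11)*(-4 + E) = 9 - (-11 + E)*(-4 + E))
N(p, n) = -89 - 314*n (N(p, n) = -314*n + (-35 - (-2 - 1)**2 + 15*(-2 - 1)) = -314*n + (-35 - 1*(-3)**2 + 15*(-3)) = -314*n + (-35 - 1*9 - 45) = -314*n + (-35 - 9 - 45) = -314*n - 89 = -89 - 314*n)
(-209544 + N(-424, -68)) - 123861 = (-209544 + (-89 - 314*(-68))) - 123861 = (-209544 + (-89 + 21352)) - 123861 = (-209544 + 21263) - 123861 = -188281 - 123861 = -312142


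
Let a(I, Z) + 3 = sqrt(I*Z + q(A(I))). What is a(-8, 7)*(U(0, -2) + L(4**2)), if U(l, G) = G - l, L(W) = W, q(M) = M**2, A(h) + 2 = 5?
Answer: -42 + 14*I*sqrt(47) ≈ -42.0 + 95.979*I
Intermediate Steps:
A(h) = 3 (A(h) = -2 + 5 = 3)
a(I, Z) = -3 + sqrt(9 + I*Z) (a(I, Z) = -3 + sqrt(I*Z + 3**2) = -3 + sqrt(I*Z + 9) = -3 + sqrt(9 + I*Z))
a(-8, 7)*(U(0, -2) + L(4**2)) = (-3 + sqrt(9 - 8*7))*((-2 - 1*0) + 4**2) = (-3 + sqrt(9 - 56))*((-2 + 0) + 16) = (-3 + sqrt(-47))*(-2 + 16) = (-3 + I*sqrt(47))*14 = -42 + 14*I*sqrt(47)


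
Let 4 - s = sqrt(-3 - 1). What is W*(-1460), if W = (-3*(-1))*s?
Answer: -17520 + 8760*I ≈ -17520.0 + 8760.0*I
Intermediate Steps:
s = 4 - 2*I (s = 4 - sqrt(-3 - 1) = 4 - sqrt(-4) = 4 - 2*I ≈ 4.0 - 2.0*I)
W = 12 - 6*I (W = (-3*(-1))*(4 - 2*I) = 3*(4 - 2*I) = 12 - 6*I ≈ 12.0 - 6.0*I)
W*(-1460) = (12 - 6*I)*(-1460) = -17520 + 8760*I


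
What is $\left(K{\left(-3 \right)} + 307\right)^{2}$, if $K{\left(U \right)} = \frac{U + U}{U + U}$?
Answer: $94864$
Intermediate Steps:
$K{\left(U \right)} = 1$ ($K{\left(U \right)} = \frac{2 U}{2 U} = 2 U \frac{1}{2 U} = 1$)
$\left(K{\left(-3 \right)} + 307\right)^{2} = \left(1 + 307\right)^{2} = 308^{2} = 94864$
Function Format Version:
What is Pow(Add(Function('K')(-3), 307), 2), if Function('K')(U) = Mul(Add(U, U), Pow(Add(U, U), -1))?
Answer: 94864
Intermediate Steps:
Function('K')(U) = 1 (Function('K')(U) = Mul(Mul(2, U), Pow(Mul(2, U), -1)) = Mul(Mul(2, U), Mul(Rational(1, 2), Pow(U, -1))) = 1)
Pow(Add(Function('K')(-3), 307), 2) = Pow(Add(1, 307), 2) = Pow(308, 2) = 94864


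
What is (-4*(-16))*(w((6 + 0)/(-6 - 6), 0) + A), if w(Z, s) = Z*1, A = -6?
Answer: -416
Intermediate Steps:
w(Z, s) = Z
(-4*(-16))*(w((6 + 0)/(-6 - 6), 0) + A) = (-4*(-16))*((6 + 0)/(-6 - 6) - 6) = 64*(6/(-12) - 6) = 64*(6*(-1/12) - 6) = 64*(-1/2 - 6) = 64*(-13/2) = -416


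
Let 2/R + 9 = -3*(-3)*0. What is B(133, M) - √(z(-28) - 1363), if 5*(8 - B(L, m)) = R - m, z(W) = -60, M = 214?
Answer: 2288/45 - I*√1423 ≈ 50.844 - 37.723*I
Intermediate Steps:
R = -2/9 (R = 2/(-9 - 3*(-3)*0) = 2/(-9 + 9*0) = 2/(-9 + 0) = 2/(-9) = 2*(-⅑) = -2/9 ≈ -0.22222)
B(L, m) = 362/45 + m/5 (B(L, m) = 8 - (-2/9 - m)/5 = 8 + (2/45 + m/5) = 362/45 + m/5)
B(133, M) - √(z(-28) - 1363) = (362/45 + (⅕)*214) - √(-60 - 1363) = (362/45 + 214/5) - √(-1423) = 2288/45 - I*√1423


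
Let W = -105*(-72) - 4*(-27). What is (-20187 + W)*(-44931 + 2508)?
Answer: 531093537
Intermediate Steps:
W = 7668 (W = 7560 + 108 = 7668)
(-20187 + W)*(-44931 + 2508) = (-20187 + 7668)*(-44931 + 2508) = -12519*(-42423) = 531093537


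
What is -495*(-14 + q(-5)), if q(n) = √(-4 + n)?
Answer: 6930 - 1485*I ≈ 6930.0 - 1485.0*I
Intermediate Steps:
-495*(-14 + q(-5)) = -495*(-14 + √(-4 - 5)) = -495*(-14 + √(-9)) = -495*(-14 + 3*I) = 6930 - 1485*I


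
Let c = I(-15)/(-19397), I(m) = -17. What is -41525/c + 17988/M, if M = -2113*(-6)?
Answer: -100113989827/2113 ≈ -4.7380e+7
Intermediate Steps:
M = 12678
c = 1/1141 (c = -17/(-19397) = -17*(-1/19397) = 1/1141 ≈ 0.00087642)
-41525/c + 17988/M = -41525/1/1141 + 17988/12678 = -41525*1141 + 17988*(1/12678) = -47380025 + 2998/2113 = -100113989827/2113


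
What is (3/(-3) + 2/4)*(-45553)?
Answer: 45553/2 ≈ 22777.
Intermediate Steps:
(3/(-3) + 2/4)*(-45553) = (3*(-1/3) + 2*(1/4))*(-45553) = (-1 + 1/2)*(-45553) = -1/2*(-45553) = 45553/2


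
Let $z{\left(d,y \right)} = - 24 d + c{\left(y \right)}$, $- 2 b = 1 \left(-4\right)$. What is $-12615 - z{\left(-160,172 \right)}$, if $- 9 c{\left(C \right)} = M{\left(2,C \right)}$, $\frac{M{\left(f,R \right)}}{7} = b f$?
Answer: $- \frac{148067}{9} \approx -16452.0$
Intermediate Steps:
$b = 2$ ($b = - \frac{1 \left(-4\right)}{2} = \left(- \frac{1}{2}\right) \left(-4\right) = 2$)
$M{\left(f,R \right)} = 14 f$ ($M{\left(f,R \right)} = 7 \cdot 2 f = 14 f$)
$c{\left(C \right)} = - \frac{28}{9}$ ($c{\left(C \right)} = - \frac{14 \cdot 2}{9} = \left(- \frac{1}{9}\right) 28 = - \frac{28}{9}$)
$z{\left(d,y \right)} = - \frac{28}{9} - 24 d$ ($z{\left(d,y \right)} = - 24 d - \frac{28}{9} = - \frac{28}{9} - 24 d$)
$-12615 - z{\left(-160,172 \right)} = -12615 - \left(- \frac{28}{9} - -3840\right) = -12615 - \left(- \frac{28}{9} + 3840\right) = -12615 - \frac{34532}{9} = - \frac{148067}{9}$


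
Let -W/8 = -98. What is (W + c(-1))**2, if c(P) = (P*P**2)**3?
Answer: 613089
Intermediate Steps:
c(P) = P**9 (c(P) = (P**3)**3 = P**9)
W = 784 (W = -8*(-98) = 784)
(W + c(-1))**2 = (784 + (-1)**9)**2 = (784 - 1)**2 = 783**2 = 613089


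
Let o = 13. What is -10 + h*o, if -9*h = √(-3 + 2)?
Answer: -10 - 13*I/9 ≈ -10.0 - 1.4444*I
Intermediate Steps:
h = -I/9 (h = -√(-3 + 2)/9 = -I/9 ≈ -0.11111*I)
-10 + h*o = -10 - I/9*13 = -10 - 13*I/9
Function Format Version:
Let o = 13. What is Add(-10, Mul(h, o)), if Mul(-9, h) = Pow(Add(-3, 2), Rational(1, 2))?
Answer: Add(-10, Mul(Rational(-13, 9), I)) ≈ Add(-10.000, Mul(-1.4444, I))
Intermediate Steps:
h = Mul(Rational(-1, 9), I) (h = Mul(Rational(-1, 9), Pow(Add(-3, 2), Rational(1, 2))) = Mul(Rational(-1, 9), Pow(-1, Rational(1, 2))) = Mul(Rational(-1, 9), I) ≈ Mul(-0.11111, I))
Add(-10, Mul(h, o)) = Add(-10, Mul(Mul(Rational(-1, 9), I), 13)) = Add(-10, Mul(Rational(-13, 9), I))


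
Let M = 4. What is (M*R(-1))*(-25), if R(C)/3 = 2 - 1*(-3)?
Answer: -1500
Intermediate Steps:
R(C) = 15 (R(C) = 3*(2 - 1*(-3)) = 3*(2 + 3) = 3*5 = 15)
(M*R(-1))*(-25) = (4*15)*(-25) = 60*(-25) = -1500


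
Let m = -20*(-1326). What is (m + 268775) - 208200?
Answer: 87095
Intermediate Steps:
m = 26520
(m + 268775) - 208200 = (26520 + 268775) - 208200 = 295295 - 208200 = 87095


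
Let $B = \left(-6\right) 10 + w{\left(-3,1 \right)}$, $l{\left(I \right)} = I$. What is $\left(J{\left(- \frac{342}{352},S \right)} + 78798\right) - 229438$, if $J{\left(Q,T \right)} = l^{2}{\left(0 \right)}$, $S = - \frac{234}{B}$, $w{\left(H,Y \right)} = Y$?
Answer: $-150640$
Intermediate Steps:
$B = -59$ ($B = \left(-6\right) 10 + 1 = -60 + 1 = -59$)
$S = \frac{234}{59}$ ($S = - \frac{234}{-59} = \left(-234\right) \left(- \frac{1}{59}\right) = \frac{234}{59} \approx 3.9661$)
$J{\left(Q,T \right)} = 0$ ($J{\left(Q,T \right)} = 0^{2} = 0$)
$\left(J{\left(- \frac{342}{352},S \right)} + 78798\right) - 229438 = \left(0 + 78798\right) - 229438 = 78798 - 229438 = -150640$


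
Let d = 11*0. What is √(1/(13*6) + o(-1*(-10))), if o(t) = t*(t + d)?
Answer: √608478/78 ≈ 10.001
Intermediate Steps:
d = 0
o(t) = t² (o(t) = t*(t + 0) = t*t = t²)
√(1/(13*6) + o(-1*(-10))) = √(1/(13*6) + (-1*(-10))²) = √(1/78 + 10²) = √(1/78 + 100) = √(7801/78) = √608478/78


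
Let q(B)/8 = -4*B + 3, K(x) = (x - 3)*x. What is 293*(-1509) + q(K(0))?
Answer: -442113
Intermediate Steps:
K(x) = x*(-3 + x) (K(x) = (-3 + x)*x = x*(-3 + x))
q(B) = 24 - 32*B (q(B) = 8*(-4*B + 3) = 8*(3 - 4*B) = 24 - 32*B)
293*(-1509) + q(K(0)) = 293*(-1509) + (24 - 0*(-3 + 0)) = -442137 + (24 - 0*(-3)) = -442137 + (24 - 32*0) = -442137 + (24 + 0) = -442137 + 24 = -442113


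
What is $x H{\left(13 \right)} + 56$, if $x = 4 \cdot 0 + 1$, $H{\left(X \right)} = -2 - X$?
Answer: $41$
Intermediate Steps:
$x = 1$ ($x = 0 + 1 = 1$)
$x H{\left(13 \right)} + 56 = 1 \left(-2 - 13\right) + 56 = 1 \left(-15\right) + 56 = -15 + 56 = 41$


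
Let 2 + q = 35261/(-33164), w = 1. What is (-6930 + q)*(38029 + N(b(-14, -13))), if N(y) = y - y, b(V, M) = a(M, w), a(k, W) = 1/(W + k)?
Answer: -8743936057161/33164 ≈ -2.6366e+8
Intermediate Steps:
b(V, M) = 1/(1 + M)
N(y) = 0
q = -101589/33164 (q = -2 + 35261/(-33164) = -2 + 35261*(-1/33164) = -2 - 35261/33164 = -101589/33164 ≈ -3.0632)
(-6930 + q)*(38029 + N(b(-14, -13))) = (-6930 - 101589/33164)*(38029 + 0) = -229928109/33164*38029 = -8743936057161/33164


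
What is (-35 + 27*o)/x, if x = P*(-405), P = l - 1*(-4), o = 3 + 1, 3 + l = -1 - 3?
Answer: 73/1215 ≈ 0.060082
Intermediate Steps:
l = -7 (l = -3 + (-1 - 3) = -3 - 4 = -7)
o = 4
P = -3 (P = -7 - 1*(-4) = -7 + 4 = -3)
x = 1215 (x = -3*(-405) = 1215)
(-35 + 27*o)/x = (-35 + 27*4)/1215 = (-35 + 108)*(1/1215) = 73*(1/1215) = 73/1215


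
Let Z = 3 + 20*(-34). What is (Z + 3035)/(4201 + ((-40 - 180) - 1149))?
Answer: 393/472 ≈ 0.83263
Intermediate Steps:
Z = -677 (Z = 3 - 680 = -677)
(Z + 3035)/(4201 + ((-40 - 180) - 1149)) = (-677 + 3035)/(4201 + ((-40 - 180) - 1149)) = 2358/(4201 + (-220 - 1149)) = 2358/(4201 - 1369) = 2358/2832 = 2358*(1/2832) = 393/472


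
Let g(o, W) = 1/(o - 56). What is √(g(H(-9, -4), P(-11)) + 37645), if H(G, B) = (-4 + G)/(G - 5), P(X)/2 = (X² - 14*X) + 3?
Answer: √22377720651/771 ≈ 194.02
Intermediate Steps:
P(X) = 6 - 28*X + 2*X² (P(X) = 2*((X² - 14*X) + 3) = 2*(3 + X² - 14*X) = 6 - 28*X + 2*X²)
H(G, B) = (-4 + G)/(-5 + G)
g(o, W) = 1/(-56 + o)
√(g(H(-9, -4), P(-11)) + 37645) = √(1/(-56 + (-4 - 9)/(-5 - 9)) + 37645) = √(1/(-56 - 13/(-14)) + 37645) = √(1/(-56 - 1/14*(-13)) + 37645) = √(1/(-56 + 13/14) + 37645) = √(1/(-771/14) + 37645) = √(-14/771 + 37645) = √(29024281/771) = √22377720651/771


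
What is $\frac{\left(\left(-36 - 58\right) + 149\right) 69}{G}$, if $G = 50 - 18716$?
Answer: $- \frac{1265}{6222} \approx -0.20331$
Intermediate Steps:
$G = -18666$ ($G = 50 - 18716 = -18666$)
$\frac{\left(\left(-36 - 58\right) + 149\right) 69}{G} = \frac{\left(\left(-36 - 58\right) + 149\right) 69}{-18666} = \left(-94 + 149\right) 69 \left(- \frac{1}{18666}\right) = 55 \cdot 69 \left(- \frac{1}{18666}\right) = 3795 \left(- \frac{1}{18666}\right) = - \frac{1265}{6222}$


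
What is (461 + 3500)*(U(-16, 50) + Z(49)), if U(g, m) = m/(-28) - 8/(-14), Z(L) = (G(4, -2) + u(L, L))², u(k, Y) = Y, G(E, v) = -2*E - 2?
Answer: 84278197/14 ≈ 6.0199e+6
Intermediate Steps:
G(E, v) = -2 - 2*E
Z(L) = (-10 + L)² (Z(L) = ((-2 - 2*4) + L)² = ((-2 - 8) + L)² = (-10 + L)²)
U(g, m) = 4/7 - m/28 (U(g, m) = m*(-1/28) - 8*(-1/14) = -m/28 + 4/7 = 4/7 - m/28)
(461 + 3500)*(U(-16, 50) + Z(49)) = (461 + 3500)*((4/7 - 1/28*50) + (-10 + 49)²) = 3961*((4/7 - 25/14) + 39²) = 3961*(-17/14 + 1521) = 3961*(21277/14) = 84278197/14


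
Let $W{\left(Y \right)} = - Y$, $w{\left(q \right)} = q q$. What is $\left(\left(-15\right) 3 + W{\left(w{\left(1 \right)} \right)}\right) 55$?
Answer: $-2530$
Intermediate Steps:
$w{\left(q \right)} = q^{2}$
$\left(\left(-15\right) 3 + W{\left(w{\left(1 \right)} \right)}\right) 55 = \left(\left(-15\right) 3 - 1^{2}\right) 55 = \left(-45 - 1\right) 55 = \left(-46\right) 55 = -2530$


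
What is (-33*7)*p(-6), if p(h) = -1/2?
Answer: 231/2 ≈ 115.50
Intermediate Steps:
p(h) = -1/2 (p(h) = -1*1/2 = -1/2)
(-33*7)*p(-6) = -33*7*(-1/2) = -231*(-1/2) = 231/2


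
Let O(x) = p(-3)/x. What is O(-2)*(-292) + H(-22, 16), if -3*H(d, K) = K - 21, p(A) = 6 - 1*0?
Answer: 2633/3 ≈ 877.67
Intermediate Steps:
p(A) = 6 (p(A) = 6 + 0 = 6)
H(d, K) = 7 - K/3 (H(d, K) = -(K - 21)/3 = -(-21 + K)/3 = 7 - K/3)
O(x) = 6/x
O(-2)*(-292) + H(-22, 16) = (6/(-2))*(-292) + (7 - ⅓*16) = (6*(-½))*(-292) + (7 - 16/3) = -3*(-292) + 5/3 = 876 + 5/3 = 2633/3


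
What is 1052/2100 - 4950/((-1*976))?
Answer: 1427719/256200 ≈ 5.5727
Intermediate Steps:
1052/2100 - 4950/((-1*976)) = 1052*(1/2100) - 4950/(-976) = 263/525 - 4950*(-1/976) = 263/525 + 2475/488 = 1427719/256200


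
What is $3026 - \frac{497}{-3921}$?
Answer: $\frac{11865443}{3921} \approx 3026.1$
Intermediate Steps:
$3026 - \frac{497}{-3921} = 3026 - 497 \left(- \frac{1}{3921}\right) = 3026 - - \frac{497}{3921} = 3026 + \frac{497}{3921} = \frac{11865443}{3921}$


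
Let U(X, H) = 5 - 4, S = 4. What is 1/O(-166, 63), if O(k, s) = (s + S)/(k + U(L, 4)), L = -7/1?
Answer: -165/67 ≈ -2.4627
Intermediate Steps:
L = -7 (L = -7*1 = -7)
U(X, H) = 1
O(k, s) = (4 + s)/(1 + k) (O(k, s) = (s + 4)/(k + 1) = (4 + s)/(1 + k))
1/O(-166, 63) = 1/((4 + 63)/(1 - 166)) = 1/(67/(-165)) = 1/(-1/165*67) = 1/(-67/165) = -165/67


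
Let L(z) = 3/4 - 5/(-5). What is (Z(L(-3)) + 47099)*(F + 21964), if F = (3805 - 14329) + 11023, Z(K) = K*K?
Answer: 16928858079/16 ≈ 1.0581e+9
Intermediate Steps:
L(z) = 7/4 (L(z) = 3*(¼) - 5*(-⅕) = ¾ + 1 = 7/4)
Z(K) = K²
F = 499 (F = -10524 + 11023 = 499)
(Z(L(-3)) + 47099)*(F + 21964) = ((7/4)² + 47099)*(499 + 21964) = (49/16 + 47099)*22463 = (753633/16)*22463 = 16928858079/16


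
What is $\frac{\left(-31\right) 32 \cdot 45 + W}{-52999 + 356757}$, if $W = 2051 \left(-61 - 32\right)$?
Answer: $- \frac{235383}{303758} \approx -0.7749$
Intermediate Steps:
$W = -190743$ ($W = 2051 \left(-93\right) = -190743$)
$\frac{\left(-31\right) 32 \cdot 45 + W}{-52999 + 356757} = \frac{\left(-31\right) 32 \cdot 45 - 190743}{-52999 + 356757} = \frac{\left(-992\right) 45 - 190743}{303758} = \left(-44640 - 190743\right) \frac{1}{303758} = \left(-235383\right) \frac{1}{303758} = - \frac{235383}{303758}$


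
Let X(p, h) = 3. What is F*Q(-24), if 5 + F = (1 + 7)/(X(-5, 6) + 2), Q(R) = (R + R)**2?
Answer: -39168/5 ≈ -7833.6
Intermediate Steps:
Q(R) = 4*R**2 (Q(R) = (2*R)**2 = 4*R**2)
F = -17/5 (F = -5 + (1 + 7)/(3 + 2) = -5 + 8/5 = -17/5 ≈ -3.4000)
F*Q(-24) = -68*(-24)**2/5 = -68*576/5 = -17/5*2304 = -39168/5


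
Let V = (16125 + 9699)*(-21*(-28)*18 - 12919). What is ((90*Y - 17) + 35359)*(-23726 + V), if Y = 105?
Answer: -2701977334672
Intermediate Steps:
V = -60299040 (V = 25824*(588*18 - 12919) = 25824*(10584 - 12919) = 25824*(-2335) = -60299040)
((90*Y - 17) + 35359)*(-23726 + V) = ((90*105 - 17) + 35359)*(-23726 - 60299040) = ((9450 - 17) + 35359)*(-60322766) = (9433 + 35359)*(-60322766) = 44792*(-60322766) = -2701977334672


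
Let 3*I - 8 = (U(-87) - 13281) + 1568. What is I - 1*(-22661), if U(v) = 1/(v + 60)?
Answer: 1519505/81 ≈ 18759.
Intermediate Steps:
U(v) = 1/(60 + v)
I = -316036/81 (I = 8/3 + ((1/(60 - 87) - 13281) + 1568)/3 = 8/3 + ((1/(-27) - 13281) + 1568)/3 = 8/3 + ((-1/27 - 13281) + 1568)/3 = 8/3 + (-358588/27 + 1568)/3 = 8/3 + (⅓)*(-316252/27) = 8/3 - 316252/81 = -316036/81 ≈ -3901.7)
I - 1*(-22661) = -316036/81 - 1*(-22661) = -316036/81 + 22661 = 1519505/81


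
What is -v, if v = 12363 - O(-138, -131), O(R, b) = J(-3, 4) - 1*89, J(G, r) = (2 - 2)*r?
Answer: -12452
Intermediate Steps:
J(G, r) = 0 (J(G, r) = 0*r = 0)
O(R, b) = -89 (O(R, b) = 0 - 1*89 = 0 - 89 = -89)
v = 12452 (v = 12363 - 1*(-89) = 12363 + 89 = 12452)
-v = -1*12452 = -12452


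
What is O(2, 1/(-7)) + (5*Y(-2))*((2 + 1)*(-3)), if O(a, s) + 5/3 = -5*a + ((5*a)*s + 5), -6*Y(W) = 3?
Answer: 605/42 ≈ 14.405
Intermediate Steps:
Y(W) = -½ (Y(W) = -⅙*3 = -½)
O(a, s) = 10/3 - 5*a + 5*a*s (O(a, s) = -5/3 + (-5*a + ((5*a)*s + 5)) = -5/3 + (-5*a + (5*a*s + 5)) = -5/3 + (-5*a + (5 + 5*a*s)) = -5/3 + (5 - 5*a + 5*a*s) = 10/3 - 5*a + 5*a*s)
O(2, 1/(-7)) + (5*Y(-2))*((2 + 1)*(-3)) = (10/3 - 5*2 + 5*2/(-7)) + (5*(-½))*((2 + 1)*(-3)) = (10/3 - 10 + 5*2*(-⅐)) - 15*(-3)/2 = (10/3 - 10 - 10/7) - 5/2*(-9) = -170/21 + 45/2 = 605/42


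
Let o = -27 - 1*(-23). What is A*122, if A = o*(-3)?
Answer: 1464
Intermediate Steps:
o = -4 (o = -27 + 23 = -4)
A = 12 (A = -4*(-3) = 12)
A*122 = 12*122 = 1464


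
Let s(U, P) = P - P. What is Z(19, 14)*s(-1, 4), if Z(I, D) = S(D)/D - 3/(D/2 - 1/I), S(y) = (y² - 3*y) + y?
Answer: 0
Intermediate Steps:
s(U, P) = 0
S(y) = y² - 2*y
Z(I, D) = -2 + D - 3/(D/2 - 1/I) (Z(I, D) = (D*(-2 + D))/D - 3/(D/2 - 1/I) = (-2 + D) - 3/(D*(½) - 1/I) = (-2 + D) - 3/(D/2 - 1/I) = -2 + D - 3/(D/2 - 1/I))
Z(19, 14)*s(-1, 4) = ((4 - 6*19 - 2*14 + 14*19*(-2 + 14))/(-2 + 14*19))*0 = ((4 - 114 - 28 + 14*19*12)/(-2 + 266))*0 = ((4 - 114 - 28 + 3192)/264)*0 = ((1/264)*3054)*0 = (509/44)*0 = 0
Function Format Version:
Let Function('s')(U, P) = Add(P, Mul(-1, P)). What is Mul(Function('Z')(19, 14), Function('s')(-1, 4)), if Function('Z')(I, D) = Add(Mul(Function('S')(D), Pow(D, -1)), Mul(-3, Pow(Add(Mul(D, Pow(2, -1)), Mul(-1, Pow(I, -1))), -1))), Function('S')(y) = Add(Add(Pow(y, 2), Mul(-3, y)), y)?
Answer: 0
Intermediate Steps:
Function('s')(U, P) = 0
Function('S')(y) = Add(Pow(y, 2), Mul(-2, y))
Function('Z')(I, D) = Add(-2, D, Mul(-3, Pow(Add(Mul(Rational(1, 2), D), Mul(-1, Pow(I, -1))), -1))) (Function('Z')(I, D) = Add(Mul(Mul(D, Add(-2, D)), Pow(D, -1)), Mul(-3, Pow(Add(Mul(D, Pow(2, -1)), Mul(-1, Pow(I, -1))), -1))) = Add(Add(-2, D), Mul(-3, Pow(Add(Mul(D, Rational(1, 2)), Mul(-1, Pow(I, -1))), -1))) = Add(Add(-2, D), Mul(-3, Pow(Add(Mul(Rational(1, 2), D), Mul(-1, Pow(I, -1))), -1))) = Add(-2, D, Mul(-3, Pow(Add(Mul(Rational(1, 2), D), Mul(-1, Pow(I, -1))), -1))))
Mul(Function('Z')(19, 14), Function('s')(-1, 4)) = Mul(Mul(Pow(Add(-2, Mul(14, 19)), -1), Add(4, Mul(-6, 19), Mul(-2, 14), Mul(14, 19, Add(-2, 14)))), 0) = Mul(Mul(Pow(Add(-2, 266), -1), Add(4, -114, -28, Mul(14, 19, 12))), 0) = Mul(Mul(Pow(264, -1), Add(4, -114, -28, 3192)), 0) = Mul(Mul(Rational(1, 264), 3054), 0) = Mul(Rational(509, 44), 0) = 0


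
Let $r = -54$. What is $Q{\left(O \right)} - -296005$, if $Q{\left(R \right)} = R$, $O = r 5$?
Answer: $295735$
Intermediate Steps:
$O = -270$ ($O = \left(-54\right) 5 = -270$)
$Q{\left(O \right)} - -296005 = -270 - -296005 = -270 + 296005 = 295735$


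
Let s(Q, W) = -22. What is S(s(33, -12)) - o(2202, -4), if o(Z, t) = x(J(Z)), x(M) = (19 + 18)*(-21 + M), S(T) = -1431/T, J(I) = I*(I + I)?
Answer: -7893834387/22 ≈ -3.5881e+8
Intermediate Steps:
J(I) = 2*I² (J(I) = I*(2*I) = 2*I²)
x(M) = -777 + 37*M (x(M) = 37*(-21 + M) = -777 + 37*M)
o(Z, t) = -777 + 74*Z² (o(Z, t) = -777 + 37*(2*Z²) = -777 + 74*Z²)
S(s(33, -12)) - o(2202, -4) = -1431/(-22) - (-777 + 74*2202²) = -1431*(-1/22) - (-777 + 74*4848804) = 1431/22 - (-777 + 358811496) = 1431/22 - 1*358810719 = 1431/22 - 358810719 = -7893834387/22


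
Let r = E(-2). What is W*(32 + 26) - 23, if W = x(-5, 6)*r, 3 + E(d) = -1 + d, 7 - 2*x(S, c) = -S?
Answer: -371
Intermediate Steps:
x(S, c) = 7/2 + S/2 (x(S, c) = 7/2 - (-1)*S/2 = 7/2 + S/2)
E(d) = -4 + d (E(d) = -3 + (-1 + d) = -4 + d)
r = -6 (r = -4 - 2 = -6)
W = -6 (W = (7/2 + (½)*(-5))*(-6) = (7/2 - 5/2)*(-6) = 1*(-6) = -6)
W*(32 + 26) - 23 = -6*(32 + 26) - 23 = -6*58 - 23 = -348 - 23 = -371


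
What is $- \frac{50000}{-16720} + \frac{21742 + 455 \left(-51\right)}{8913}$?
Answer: $\frac{5264858}{1862817} \approx 2.8263$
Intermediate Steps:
$- \frac{50000}{-16720} + \frac{21742 + 455 \left(-51\right)}{8913} = \left(-50000\right) \left(- \frac{1}{16720}\right) + \left(21742 - 23205\right) \frac{1}{8913} = \frac{625}{209} - \frac{1463}{8913} = \frac{5264858}{1862817}$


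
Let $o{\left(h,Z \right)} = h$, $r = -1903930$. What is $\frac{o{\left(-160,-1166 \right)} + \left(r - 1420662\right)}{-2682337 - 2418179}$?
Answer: $\frac{831188}{1275129} \approx 0.65185$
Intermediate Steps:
$\frac{o{\left(-160,-1166 \right)} + \left(r - 1420662\right)}{-2682337 - 2418179} = \frac{-160 - 3324592}{-2682337 - 2418179} = \frac{-160 - 3324592}{-5100516} = \left(-160 - 3324592\right) \left(- \frac{1}{5100516}\right) = \left(-3324752\right) \left(- \frac{1}{5100516}\right) = \frac{831188}{1275129}$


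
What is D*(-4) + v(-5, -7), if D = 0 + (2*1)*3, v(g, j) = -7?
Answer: -31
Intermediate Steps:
D = 6 (D = 0 + 2*3 = 0 + 6 = 6)
D*(-4) + v(-5, -7) = 6*(-4) - 7 = -24 - 7 = -31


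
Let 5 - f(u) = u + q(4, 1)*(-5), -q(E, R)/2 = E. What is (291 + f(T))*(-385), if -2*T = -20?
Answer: -94710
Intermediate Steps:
T = 10 (T = -1/2*(-20) = 10)
q(E, R) = -2*E
f(u) = -35 - u (f(u) = 5 - (u - 2*4*(-5)) = 5 - (u - 8*(-5)) = 5 - (u + 40) = 5 - (40 + u) = 5 + (-40 - u) = -35 - u)
(291 + f(T))*(-385) = (291 + (-35 - 1*10))*(-385) = (291 + (-35 - 10))*(-385) = (291 - 45)*(-385) = 246*(-385) = -94710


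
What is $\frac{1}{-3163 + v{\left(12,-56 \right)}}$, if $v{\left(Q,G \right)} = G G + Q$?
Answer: $- \frac{1}{15} \approx -0.066667$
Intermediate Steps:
$v{\left(Q,G \right)} = Q + G^{2}$ ($v{\left(Q,G \right)} = G^{2} + Q = Q + G^{2}$)
$\frac{1}{-3163 + v{\left(12,-56 \right)}} = \frac{1}{-3163 + \left(12 + \left(-56\right)^{2}\right)} = \frac{1}{-3163 + \left(12 + 3136\right)} = \frac{1}{-3163 + 3148} = \frac{1}{-15} = - \frac{1}{15}$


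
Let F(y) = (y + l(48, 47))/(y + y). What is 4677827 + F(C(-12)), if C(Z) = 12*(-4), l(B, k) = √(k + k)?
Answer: 9355655/2 - √94/96 ≈ 4.6778e+6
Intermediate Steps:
l(B, k) = √2*√k (l(B, k) = √(2*k) = √2*√k)
C(Z) = -48
F(y) = (y + √94)/(2*y) (F(y) = (y + √2*√47)/(y + y) = (y + √94)/((2*y)) = (y + √94)*(1/(2*y)) = (y + √94)/(2*y))
4677827 + F(C(-12)) = 4677827 + (½)*(-48 + √94)/(-48) = 4677827 + (½)*(-1/48)*(-48 + √94) = 4677827 + (½ - √94/96) = 9355655/2 - √94/96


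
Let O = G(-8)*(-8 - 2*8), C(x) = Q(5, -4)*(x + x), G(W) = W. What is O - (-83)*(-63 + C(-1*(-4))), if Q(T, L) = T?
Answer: -1717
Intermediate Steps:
C(x) = 10*x (C(x) = 5*(x + x) = 5*(2*x) = 10*x)
O = 192 (O = -8*(-8 - 2*8) = -8*(-8 - 16) = -8*(-24) = 192)
O - (-83)*(-63 + C(-1*(-4))) = 192 - (-83)*(-63 + 10*(-1*(-4))) = 192 - (-83)*(-63 + 10*4) = 192 - (-83)*(-63 + 40) = 192 - (-83)*(-23) = 192 - 1*1909 = 192 - 1909 = -1717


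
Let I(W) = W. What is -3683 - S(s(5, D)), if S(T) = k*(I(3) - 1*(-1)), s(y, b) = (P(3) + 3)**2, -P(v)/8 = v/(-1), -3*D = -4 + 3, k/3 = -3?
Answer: -3647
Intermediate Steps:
k = -9 (k = 3*(-3) = -9)
D = 1/3 (D = -(-4 + 3)/3 = -1/3*(-1) = 1/3 ≈ 0.33333)
P(v) = 8*v (P(v) = -8*v/(-1) = -8*v*(-1) = -(-8)*v = 8*v)
s(y, b) = 729 (s(y, b) = (8*3 + 3)**2 = (24 + 3)**2 = 27**2 = 729)
S(T) = -36 (S(T) = -9*(3 - 1*(-1)) = -9*(3 + 1) = -9*4 = -36)
-3683 - S(s(5, D)) = -3683 - 1*(-36) = -3683 + 36 = -3647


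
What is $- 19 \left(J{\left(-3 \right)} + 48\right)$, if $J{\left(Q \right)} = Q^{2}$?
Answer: $-1083$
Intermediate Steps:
$- 19 \left(J{\left(-3 \right)} + 48\right) = - 19 \left(\left(-3\right)^{2} + 48\right) = - 19 \left(9 + 48\right) = \left(-19\right) 57 = -1083$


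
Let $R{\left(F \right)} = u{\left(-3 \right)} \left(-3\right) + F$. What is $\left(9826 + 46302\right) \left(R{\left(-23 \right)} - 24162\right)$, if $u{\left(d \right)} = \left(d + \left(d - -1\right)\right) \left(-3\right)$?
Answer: $-1359981440$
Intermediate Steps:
$u{\left(d \right)} = -3 - 6 d$ ($u{\left(d \right)} = \left(d + \left(d + 1\right)\right) \left(-3\right) = \left(d + \left(1 + d\right)\right) \left(-3\right) = \left(1 + 2 d\right) \left(-3\right) = -3 - 6 d$)
$R{\left(F \right)} = -45 + F$ ($R{\left(F \right)} = \left(-3 - -18\right) \left(-3\right) + F = \left(-3 + 18\right) \left(-3\right) + F = 15 \left(-3\right) + F = -45 + F$)
$\left(9826 + 46302\right) \left(R{\left(-23 \right)} - 24162\right) = \left(9826 + 46302\right) \left(\left(-45 - 23\right) - 24162\right) = 56128 \left(-68 - 24162\right) = 56128 \left(-24230\right) = -1359981440$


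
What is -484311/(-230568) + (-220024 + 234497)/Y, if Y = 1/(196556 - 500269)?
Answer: -337831173103707/76856 ≈ -4.3956e+9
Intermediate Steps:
Y = -1/303713 (Y = 1/(-303713) = -1/303713 ≈ -3.2926e-6)
-484311/(-230568) + (-220024 + 234497)/Y = -484311/(-230568) + (-220024 + 234497)/(-1/303713) = -484311*(-1/230568) + 14473*(-303713) = 161437/76856 - 4395638249 = -337831173103707/76856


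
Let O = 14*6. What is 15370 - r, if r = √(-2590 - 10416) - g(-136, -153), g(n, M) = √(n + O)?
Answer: 15370 - I*√13006 + 2*I*√13 ≈ 15370.0 - 106.83*I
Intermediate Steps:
O = 84
g(n, M) = √(84 + n) (g(n, M) = √(n + 84) = √(84 + n))
r = I*√13006 - 2*I*√13 (r = √(-2590 - 10416) - √(84 - 136) = √(-13006) - √(-52) = I*√13006 - 2*I*√13 ≈ 106.83*I)
15370 - r = 15370 - I*(√13006 - 2*√13)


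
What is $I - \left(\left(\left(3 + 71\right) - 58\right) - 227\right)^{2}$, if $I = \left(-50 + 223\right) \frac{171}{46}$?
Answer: $- \frac{2018383}{46} \approx -43878.0$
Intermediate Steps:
$I = \frac{29583}{46}$ ($I = 173 \cdot 171 \cdot \frac{1}{46} = 173 \cdot \frac{171}{46} = \frac{29583}{46} \approx 643.11$)
$I - \left(\left(\left(3 + 71\right) - 58\right) - 227\right)^{2} = \frac{29583}{46} - \left(\left(\left(3 + 71\right) - 58\right) - 227\right)^{2} = \frac{29583}{46} - \left(\left(74 - 58\right) - 227\right)^{2} = \frac{29583}{46} - \left(16 - 227\right)^{2} = \frac{29583}{46} - \left(-211\right)^{2} = \frac{29583}{46} - 44521 = - \frac{2018383}{46}$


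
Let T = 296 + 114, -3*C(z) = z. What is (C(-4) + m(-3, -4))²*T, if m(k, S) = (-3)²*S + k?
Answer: 5235290/9 ≈ 5.8170e+5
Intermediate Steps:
C(z) = -z/3
m(k, S) = k + 9*S (m(k, S) = 9*S + k = k + 9*S)
T = 410
(C(-4) + m(-3, -4))²*T = (-⅓*(-4) + (-3 + 9*(-4)))²*410 = (4/3 + (-3 - 36))²*410 = (4/3 - 39)²*410 = (-113/3)²*410 = (12769/9)*410 = 5235290/9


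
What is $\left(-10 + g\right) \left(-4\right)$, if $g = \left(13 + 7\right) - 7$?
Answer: $-12$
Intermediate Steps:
$g = 13$ ($g = 20 - 7 = 13$)
$\left(-10 + g\right) \left(-4\right) = \left(-10 + 13\right) \left(-4\right) = 3 \left(-4\right) = -12$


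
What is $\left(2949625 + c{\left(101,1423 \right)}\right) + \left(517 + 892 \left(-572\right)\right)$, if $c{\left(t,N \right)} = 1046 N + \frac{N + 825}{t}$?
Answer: $\frac{396768224}{101} \approx 3.9284 \cdot 10^{6}$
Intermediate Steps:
$c{\left(t,N \right)} = 1046 N + \frac{825 + N}{t}$
$\left(2949625 + c{\left(101,1423 \right)}\right) + \left(517 + 892 \left(-572\right)\right) = \left(2949625 + \frac{825 + 1423 + 1046 \cdot 1423 \cdot 101}{101}\right) + \left(517 + 892 \left(-572\right)\right) = \left(2949625 + \frac{825 + 1423 + 150334258}{101}\right) + \left(517 - 510224\right) = \left(2949625 + \frac{1}{101} \cdot 150336506\right) - 509707 = \left(2949625 + \frac{150336506}{101}\right) - 509707 = \frac{448248631}{101} - 509707 = \frac{396768224}{101}$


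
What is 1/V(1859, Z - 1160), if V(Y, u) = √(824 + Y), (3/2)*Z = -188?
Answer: √2683/2683 ≈ 0.019306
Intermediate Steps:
Z = -376/3 (Z = (⅔)*(-188) = -376/3 ≈ -125.33)
1/V(1859, Z - 1160) = 1/(√(824 + 1859)) = 1/(√2683) = √2683/2683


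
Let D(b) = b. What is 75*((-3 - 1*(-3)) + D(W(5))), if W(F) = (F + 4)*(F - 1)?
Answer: 2700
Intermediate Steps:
W(F) = (-1 + F)*(4 + F) (W(F) = (4 + F)*(-1 + F) = (-1 + F)*(4 + F))
75*((-3 - 1*(-3)) + D(W(5))) = 75*((-3 - 1*(-3)) + (-4 + 5² + 3*5)) = 75*((-3 + 3) + (-4 + 25 + 15)) = 75*(0 + 36) = 75*36 = 2700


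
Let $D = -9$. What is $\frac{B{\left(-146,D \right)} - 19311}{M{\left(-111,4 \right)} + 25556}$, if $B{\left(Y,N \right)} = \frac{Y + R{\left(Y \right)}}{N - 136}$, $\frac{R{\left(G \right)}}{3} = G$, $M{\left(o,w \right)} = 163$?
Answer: $- \frac{2799511}{3729255} \approx -0.75069$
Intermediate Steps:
$R{\left(G \right)} = 3 G$
$B{\left(Y,N \right)} = \frac{4 Y}{-136 + N}$ ($B{\left(Y,N \right)} = \frac{Y + 3 Y}{N - 136} = \frac{4 Y}{-136 + N}$)
$\frac{B{\left(-146,D \right)} - 19311}{M{\left(-111,4 \right)} + 25556} = \frac{4 \left(-146\right) \frac{1}{-136 - 9} - 19311}{163 + 25556} = \frac{4 \left(-146\right) \frac{1}{-145} - 19311}{25719} = \left(4 \left(-146\right) \left(- \frac{1}{145}\right) - 19311\right) \frac{1}{25719} = \left(\frac{584}{145} - 19311\right) \frac{1}{25719} = \left(- \frac{2799511}{145}\right) \frac{1}{25719} = - \frac{2799511}{3729255}$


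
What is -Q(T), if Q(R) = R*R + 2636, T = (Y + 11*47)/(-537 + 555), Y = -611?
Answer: -215725/81 ≈ -2663.3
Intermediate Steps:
T = -47/9 (T = (-611 + 11*47)/(-537 + 555) = (-611 + 517)/18 = -94*1/18 = -47/9 ≈ -5.2222)
Q(R) = 2636 + R² (Q(R) = R² + 2636 = 2636 + R²)
-Q(T) = -(2636 + (-47/9)²) = -(2636 + 2209/81) = -1*215725/81 = -215725/81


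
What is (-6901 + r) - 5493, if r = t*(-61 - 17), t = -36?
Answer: -9586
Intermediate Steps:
r = 2808 (r = -36*(-61 - 17) = -36*(-78) = 2808)
(-6901 + r) - 5493 = (-6901 + 2808) - 5493 = -4093 - 5493 = -9586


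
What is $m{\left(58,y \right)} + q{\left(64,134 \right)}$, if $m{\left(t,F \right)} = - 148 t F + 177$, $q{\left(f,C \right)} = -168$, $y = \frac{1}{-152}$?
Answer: $\frac{1244}{19} \approx 65.474$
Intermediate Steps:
$y = - \frac{1}{152} \approx -0.0065789$
$m{\left(t,F \right)} = 177 - 148 F t$ ($m{\left(t,F \right)} = - 148 F t + 177 = 177 - 148 F t$)
$m{\left(58,y \right)} + q{\left(64,134 \right)} = \left(177 - \left(- \frac{37}{38}\right) 58\right) - 168 = \left(177 + \frac{1073}{19}\right) - 168 = \frac{4436}{19} - 168 = \frac{1244}{19}$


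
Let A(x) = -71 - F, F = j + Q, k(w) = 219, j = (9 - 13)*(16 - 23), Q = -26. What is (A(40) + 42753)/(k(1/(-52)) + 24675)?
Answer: 21340/12447 ≈ 1.7145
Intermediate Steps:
j = 28 (j = -4*(-7) = 28)
F = 2 (F = 28 - 26 = 2)
A(x) = -73 (A(x) = -71 - 1*2 = -71 - 2 = -73)
(A(40) + 42753)/(k(1/(-52)) + 24675) = (-73 + 42753)/(219 + 24675) = 42680/24894 = 42680*(1/24894) = 21340/12447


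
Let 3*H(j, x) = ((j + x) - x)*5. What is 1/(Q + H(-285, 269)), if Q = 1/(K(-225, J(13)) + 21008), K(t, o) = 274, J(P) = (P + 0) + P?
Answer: -21282/10108949 ≈ -0.0021053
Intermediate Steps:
J(P) = 2*P (J(P) = P + P = 2*P)
Q = 1/21282 (Q = 1/(274 + 21008) = 1/21282 ≈ 4.6988e-5)
H(j, x) = 5*j/3 (H(j, x) = (((j + x) - x)*5)/3 = (j*5)/3 = (5*j)/3 = 5*j/3)
1/(Q + H(-285, 269)) = 1/(1/21282 + (5/3)*(-285)) = 1/(1/21282 - 475) = 1/(-10108949/21282) = -21282/10108949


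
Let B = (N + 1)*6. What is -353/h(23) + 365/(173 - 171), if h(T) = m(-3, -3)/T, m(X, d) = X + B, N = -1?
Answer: 17333/6 ≈ 2888.8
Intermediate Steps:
B = 0 (B = (-1 + 1)*6 = 0*6 = 0)
m(X, d) = X (m(X, d) = X + 0 = X)
h(T) = -3/T
-353/h(23) + 365/(173 - 171) = -353/((-3/23)) + 365/(173 - 171) = -353/((-3*1/23)) + 365/2 = -353/(-3/23) + 365*(1/2) = -353*(-23/3) + 365/2 = 8119/3 + 365/2 = 17333/6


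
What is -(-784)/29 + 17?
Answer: 1277/29 ≈ 44.034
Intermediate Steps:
-(-784)/29 + 17 = -28*(-28/29) + 17 = 784/29 + 17 = 1277/29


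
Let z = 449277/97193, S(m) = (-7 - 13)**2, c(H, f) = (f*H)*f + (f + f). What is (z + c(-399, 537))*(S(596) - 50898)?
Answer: 564711408009203952/97193 ≈ 5.8102e+12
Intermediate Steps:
c(H, f) = 2*f + H*f**2 (c(H, f) = (H*f)*f + 2*f = H*f**2 + 2*f = 2*f + H*f**2)
S(m) = 400 (S(m) = (-20)**2 = 400)
z = 449277/97193 (z = 449277*(1/97193) = 449277/97193 ≈ 4.6225)
(z + c(-399, 537))*(S(596) - 50898) = (449277/97193 + 537*(2 - 399*537))*(400 - 50898) = (449277/97193 + 537*(2 - 214263))*(-50498) = (449277/97193 + 537*(-214261))*(-50498) = (449277/97193 - 115058157)*(-50498) = -11182847004024/97193*(-50498) = 564711408009203952/97193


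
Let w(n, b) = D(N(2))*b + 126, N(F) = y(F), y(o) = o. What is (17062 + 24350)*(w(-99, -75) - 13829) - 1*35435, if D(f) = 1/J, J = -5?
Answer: -566882891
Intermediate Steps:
N(F) = F
D(f) = -1/5 (D(f) = 1/(-5) = -1/5)
w(n, b) = 126 - b/5 (w(n, b) = -b/5 + 126 = 126 - b/5)
(17062 + 24350)*(w(-99, -75) - 13829) - 1*35435 = (17062 + 24350)*((126 - 1/5*(-75)) - 13829) - 1*35435 = 41412*((126 + 15) - 13829) - 35435 = 41412*(141 - 13829) - 35435 = 41412*(-13688) - 35435 = -566847456 - 35435 = -566882891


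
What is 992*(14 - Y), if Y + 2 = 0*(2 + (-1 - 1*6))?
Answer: 15872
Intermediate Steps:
Y = -2 (Y = -2 + 0*(2 + (-1 - 1*6)) = -2 + 0*(2 + (-1 - 6)) = -2 + 0*(2 - 7) = -2 + 0*(-5) = -2 + 0 = -2)
992*(14 - Y) = 992*(14 - 1*(-2)) = 992*(14 + 2) = 992*16 = 15872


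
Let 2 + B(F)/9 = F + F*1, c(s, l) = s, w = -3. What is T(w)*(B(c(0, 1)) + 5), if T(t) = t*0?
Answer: 0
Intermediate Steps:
T(t) = 0
B(F) = -18 + 18*F (B(F) = -18 + 9*(F + F*1) = -18 + 9*(F + F) = -18 + 9*(2*F) = -18 + 18*F)
T(w)*(B(c(0, 1)) + 5) = 0*((-18 + 18*0) + 5) = 0*((-18 + 0) + 5) = 0*(-18 + 5) = 0*(-13) = 0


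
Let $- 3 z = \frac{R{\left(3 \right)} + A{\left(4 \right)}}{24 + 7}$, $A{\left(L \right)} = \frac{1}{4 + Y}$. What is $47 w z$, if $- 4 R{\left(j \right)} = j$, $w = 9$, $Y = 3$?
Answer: $\frac{2397}{868} \approx 2.7615$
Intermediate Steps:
$R{\left(j \right)} = - \frac{j}{4}$
$A{\left(L \right)} = \frac{1}{7}$ ($A{\left(L \right)} = \frac{1}{4 + 3} = \frac{1}{7}$)
$z = \frac{17}{2604}$ ($z = - \frac{\left(\left(- \frac{1}{4}\right) 3 + \frac{1}{7}\right) \frac{1}{24 + 7}}{3} = - \frac{\left(- \frac{3}{4} + \frac{1}{7}\right) \frac{1}{31}}{3} = - \frac{\left(- \frac{17}{28}\right) \frac{1}{31}}{3} = \left(- \frac{1}{3}\right) \left(- \frac{17}{868}\right) = \frac{17}{2604} \approx 0.0065284$)
$47 w z = 47 \cdot 9 \cdot \frac{17}{2604} = 423 \cdot \frac{17}{2604} = \frac{2397}{868}$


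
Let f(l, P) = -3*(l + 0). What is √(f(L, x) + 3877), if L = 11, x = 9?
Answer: 62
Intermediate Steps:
f(l, P) = -3*l
√(f(L, x) + 3877) = √(-3*11 + 3877) = √(-33 + 3877) = √3844 = 62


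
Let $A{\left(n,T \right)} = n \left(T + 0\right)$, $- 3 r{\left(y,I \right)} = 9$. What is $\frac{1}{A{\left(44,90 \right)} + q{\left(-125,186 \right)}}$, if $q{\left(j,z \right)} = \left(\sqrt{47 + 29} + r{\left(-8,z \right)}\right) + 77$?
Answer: $\frac{2017}{8136540} - \frac{\sqrt{19}}{8136540} \approx 0.00024736$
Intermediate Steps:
$r{\left(y,I \right)} = -3$ ($r{\left(y,I \right)} = \left(- \frac{1}{3}\right) 9 = -3$)
$q{\left(j,z \right)} = 74 + 2 \sqrt{19}$ ($q{\left(j,z \right)} = \left(\sqrt{47 + 29} - 3\right) + 77 = \left(\sqrt{76} - 3\right) + 77 = \left(2 \sqrt{19} - 3\right) + 77 = \left(-3 + 2 \sqrt{19}\right) + 77 = 74 + 2 \sqrt{19}$)
$A{\left(n,T \right)} = T n$ ($A{\left(n,T \right)} = n T = T n$)
$\frac{1}{A{\left(44,90 \right)} + q{\left(-125,186 \right)}} = \frac{1}{90 \cdot 44 + \left(74 + 2 \sqrt{19}\right)} = \frac{1}{3960 + \left(74 + 2 \sqrt{19}\right)} = \frac{1}{4034 + 2 \sqrt{19}}$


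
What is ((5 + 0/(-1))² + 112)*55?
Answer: 7535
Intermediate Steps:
((5 + 0/(-1))² + 112)*55 = ((5 + 0*(-1))² + 112)*55 = ((5 + 0)² + 112)*55 = (5² + 112)*55 = (25 + 112)*55 = 137*55 = 7535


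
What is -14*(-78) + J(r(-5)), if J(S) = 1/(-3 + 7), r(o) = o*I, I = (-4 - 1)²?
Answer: 4369/4 ≈ 1092.3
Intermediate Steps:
I = 25 (I = (-5)² = 25)
r(o) = 25*o (r(o) = o*25 = 25*o)
J(S) = ¼ (J(S) = 1/4 = ¼)
-14*(-78) + J(r(-5)) = -14*(-78) + ¼ = 1092 + ¼ = 4369/4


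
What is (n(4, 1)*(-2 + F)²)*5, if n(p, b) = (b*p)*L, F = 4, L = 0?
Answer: 0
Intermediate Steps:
n(p, b) = 0 (n(p, b) = (b*p)*0 = 0)
(n(4, 1)*(-2 + F)²)*5 = (0*(-2 + 4)²)*5 = (0*2²)*5 = (0*4)*5 = 0*5 = 0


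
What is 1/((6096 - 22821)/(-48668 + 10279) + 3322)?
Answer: 38389/127544983 ≈ 0.00030098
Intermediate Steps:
1/((6096 - 22821)/(-48668 + 10279) + 3322) = 1/(-16725/(-38389) + 3322) = 1/(-16725*(-1/38389) + 3322) = 1/(16725/38389 + 3322) = 1/(127544983/38389) = 38389/127544983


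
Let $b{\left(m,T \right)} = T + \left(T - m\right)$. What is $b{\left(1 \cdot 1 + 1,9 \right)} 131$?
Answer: $2096$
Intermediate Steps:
$b{\left(m,T \right)} = - m + 2 T$
$b{\left(1 \cdot 1 + 1,9 \right)} 131 = \left(- (1 \cdot 1 + 1) + 2 \cdot 9\right) 131 = \left(- (1 + 1) + 18\right) 131 = \left(\left(-1\right) 2 + 18\right) 131 = \left(-2 + 18\right) 131 = 16 \cdot 131 = 2096$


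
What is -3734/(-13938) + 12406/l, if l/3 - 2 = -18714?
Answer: 1019361/21733988 ≈ 0.046902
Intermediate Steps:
l = -56136 (l = 6 + 3*(-18714) = 6 - 56142 = -56136)
-3734/(-13938) + 12406/l = -3734/(-13938) + 12406/(-56136) = -3734*(-1/13938) + 12406*(-1/56136) = 1867/6969 - 6203/28068 = 1019361/21733988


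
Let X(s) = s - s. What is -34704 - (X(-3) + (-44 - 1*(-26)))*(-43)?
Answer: -35478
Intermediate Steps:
X(s) = 0
-34704 - (X(-3) + (-44 - 1*(-26)))*(-43) = -34704 - (0 + (-44 - 1*(-26)))*(-43) = -34704 - (0 + (-44 + 26))*(-43) = -34704 - (0 - 18)*(-43) = -34704 - (-18)*(-43) = -34704 - 1*774 = -34704 - 774 = -35478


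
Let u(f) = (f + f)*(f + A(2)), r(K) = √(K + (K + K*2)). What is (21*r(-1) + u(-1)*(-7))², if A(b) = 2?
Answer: -1568 + 1176*I ≈ -1568.0 + 1176.0*I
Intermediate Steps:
r(K) = 2*√K (r(K) = √(K + (K + 2*K)) = √(K + 3*K) = √(4*K) = 2*√K)
u(f) = 2*f*(2 + f) (u(f) = (f + f)*(f + 2) = (2*f)*(2 + f) = 2*f*(2 + f))
(21*r(-1) + u(-1)*(-7))² = (21*(2*√(-1)) + (2*(-1)*(2 - 1))*(-7))² = (21*(2*I) + (2*(-1)*1)*(-7))² = (42*I - 2*(-7))² = (42*I + 14)² = (14 + 42*I)²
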